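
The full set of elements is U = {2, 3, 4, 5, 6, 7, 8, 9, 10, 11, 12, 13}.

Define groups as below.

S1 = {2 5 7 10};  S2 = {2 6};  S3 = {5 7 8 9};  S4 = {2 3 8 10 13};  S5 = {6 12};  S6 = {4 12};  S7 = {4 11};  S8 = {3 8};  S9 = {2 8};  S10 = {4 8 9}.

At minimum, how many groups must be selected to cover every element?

S3, S4, S5, and S7 cover everything between them: the union {2, 3, 4, 5, 6, 7, 8, 9, 10, 11, 12, 13} is all of U.
Only S4 contains 13, so S4 is forced; the remaining 7 elements need at least 3 more groups (each remaining group adds at most 3) — so at least 4 groups are needed, and 4 is optimal.

4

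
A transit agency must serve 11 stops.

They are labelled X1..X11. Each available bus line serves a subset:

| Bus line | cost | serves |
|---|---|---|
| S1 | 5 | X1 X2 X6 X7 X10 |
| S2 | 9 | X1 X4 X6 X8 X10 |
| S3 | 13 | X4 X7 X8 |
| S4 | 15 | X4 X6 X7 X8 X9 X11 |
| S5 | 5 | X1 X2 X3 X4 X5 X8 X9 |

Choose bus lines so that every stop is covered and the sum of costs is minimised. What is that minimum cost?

25

S1, S4, S5 together cover every stop (S1 ∪ S4 ∪ S5 = {X1, X2, X3, X4, X5, X6, X7, X8, X9, X10, X11}); total cost 5 + 15 + 5 = 25.
No covering selection has total cost below 25.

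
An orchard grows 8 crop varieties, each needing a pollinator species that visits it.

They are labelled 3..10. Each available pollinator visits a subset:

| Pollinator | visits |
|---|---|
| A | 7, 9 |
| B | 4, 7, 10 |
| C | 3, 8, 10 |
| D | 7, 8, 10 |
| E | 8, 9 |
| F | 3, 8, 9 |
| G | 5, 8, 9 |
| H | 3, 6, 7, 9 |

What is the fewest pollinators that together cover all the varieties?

3

B and G and H together: B ∪ G ∪ H = {3, 4, 5, 6, 7, 8, 9, 10} — every variety is covered.
Only B contains 4, so B is forced; the remaining 5 varieties need at least 2 more pollinators (each remaining pollinator adds at most 3) — so at least 3 pollinators are needed, and 3 is optimal.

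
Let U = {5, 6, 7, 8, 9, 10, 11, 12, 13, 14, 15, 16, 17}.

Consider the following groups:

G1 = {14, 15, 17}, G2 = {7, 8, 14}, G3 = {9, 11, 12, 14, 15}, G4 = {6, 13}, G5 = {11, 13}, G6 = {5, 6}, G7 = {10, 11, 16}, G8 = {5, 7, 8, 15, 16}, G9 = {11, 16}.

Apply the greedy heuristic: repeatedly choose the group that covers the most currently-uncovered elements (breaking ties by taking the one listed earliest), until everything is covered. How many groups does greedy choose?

Greedy: pick G3 (covers 5 new) → pick G8 (covers 4 new) → pick G4 (covers 2 new) → pick G1 (covers 1 new) → pick G7 (covers 1 new). Total picks: 5.

5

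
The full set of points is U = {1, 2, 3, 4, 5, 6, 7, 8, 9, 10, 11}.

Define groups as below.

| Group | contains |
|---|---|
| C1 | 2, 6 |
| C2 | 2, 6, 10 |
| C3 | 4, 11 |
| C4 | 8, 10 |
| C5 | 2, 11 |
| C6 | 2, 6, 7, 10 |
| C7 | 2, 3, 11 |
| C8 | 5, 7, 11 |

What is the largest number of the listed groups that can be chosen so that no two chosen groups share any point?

3

C1, C3, C4 are pairwise disjoint (C1={2,6}; C3={4,11}; C4={8,10}).
Every remaining group overlaps one of these, and no 4 of the listed groups are pairwise disjoint, so 3 is the maximum.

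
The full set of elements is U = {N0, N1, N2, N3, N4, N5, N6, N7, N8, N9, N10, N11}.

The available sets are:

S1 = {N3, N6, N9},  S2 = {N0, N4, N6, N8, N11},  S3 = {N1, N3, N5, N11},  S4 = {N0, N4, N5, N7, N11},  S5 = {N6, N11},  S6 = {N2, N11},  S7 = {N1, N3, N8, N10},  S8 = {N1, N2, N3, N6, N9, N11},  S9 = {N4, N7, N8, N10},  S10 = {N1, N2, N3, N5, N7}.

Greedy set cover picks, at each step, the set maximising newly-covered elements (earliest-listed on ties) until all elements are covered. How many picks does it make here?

Greedy: pick S8 (covers 6 new) → pick S4 (covers 4 new) → pick S7 (covers 2 new). Total picks: 3.

3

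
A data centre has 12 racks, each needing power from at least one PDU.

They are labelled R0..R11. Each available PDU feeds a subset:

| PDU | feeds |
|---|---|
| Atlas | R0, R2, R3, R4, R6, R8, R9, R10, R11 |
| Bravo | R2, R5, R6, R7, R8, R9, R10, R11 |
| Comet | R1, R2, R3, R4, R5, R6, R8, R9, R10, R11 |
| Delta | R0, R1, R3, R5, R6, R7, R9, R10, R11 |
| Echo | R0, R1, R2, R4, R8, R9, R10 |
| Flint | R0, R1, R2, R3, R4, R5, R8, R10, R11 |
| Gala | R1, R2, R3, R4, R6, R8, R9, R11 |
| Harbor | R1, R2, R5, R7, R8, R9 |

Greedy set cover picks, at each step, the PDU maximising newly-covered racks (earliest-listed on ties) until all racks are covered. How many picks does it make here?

Greedy: pick Comet (covers 10 new) → pick Delta (covers 2 new). Total picks: 2.

2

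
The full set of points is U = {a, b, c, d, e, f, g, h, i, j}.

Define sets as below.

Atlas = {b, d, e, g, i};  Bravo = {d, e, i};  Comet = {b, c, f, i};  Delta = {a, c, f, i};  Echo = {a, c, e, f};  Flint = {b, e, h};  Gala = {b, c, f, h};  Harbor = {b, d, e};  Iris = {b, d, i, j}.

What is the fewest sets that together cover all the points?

Take {Atlas, Echo, Gala, Iris}. Their union is {a, b, c, d, e, f, g, h, i, j}, which is all 10 points.
No 3 of the 9 sets cover everything (all 84 combinations miss at least one point), so 4 is optimal.

4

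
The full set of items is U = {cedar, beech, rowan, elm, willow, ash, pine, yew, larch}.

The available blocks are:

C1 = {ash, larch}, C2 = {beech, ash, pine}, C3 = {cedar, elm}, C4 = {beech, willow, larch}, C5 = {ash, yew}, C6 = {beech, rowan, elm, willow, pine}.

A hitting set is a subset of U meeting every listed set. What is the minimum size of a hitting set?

3

H = {elm, willow, ash} meets every block (each contains at least one member of H), and |H| = 3.
The blocks C3, C4, C5 are pairwise disjoint, so any hitting set needs a separate item for each — at least 3. Hence 3 is optimal.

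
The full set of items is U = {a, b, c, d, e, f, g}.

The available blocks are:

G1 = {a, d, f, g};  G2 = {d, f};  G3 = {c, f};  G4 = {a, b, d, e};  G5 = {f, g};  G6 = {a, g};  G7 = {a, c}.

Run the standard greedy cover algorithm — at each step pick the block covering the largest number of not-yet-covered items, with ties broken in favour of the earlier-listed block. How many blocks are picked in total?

Greedy: pick G1 (covers 4 new) → pick G4 (covers 2 new) → pick G3 (covers 1 new). Total picks: 3.

3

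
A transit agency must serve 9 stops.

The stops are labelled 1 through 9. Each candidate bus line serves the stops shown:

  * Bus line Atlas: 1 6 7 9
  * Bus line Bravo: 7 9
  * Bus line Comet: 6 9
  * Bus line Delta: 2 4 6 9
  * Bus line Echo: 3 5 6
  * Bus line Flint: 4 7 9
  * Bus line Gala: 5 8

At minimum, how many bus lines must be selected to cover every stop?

Atlas and Delta and Echo and Gala together: Atlas ∪ Delta ∪ Echo ∪ Gala = {1, 2, 3, 4, 5, 6, 7, 8, 9} — every stop is covered.
Only Atlas contains 1, so Atlas is forced; the remaining 5 stops need at least 3 more bus lines (each remaining bus line adds at most 2) — so at least 4 bus lines are needed, and 4 is optimal.

4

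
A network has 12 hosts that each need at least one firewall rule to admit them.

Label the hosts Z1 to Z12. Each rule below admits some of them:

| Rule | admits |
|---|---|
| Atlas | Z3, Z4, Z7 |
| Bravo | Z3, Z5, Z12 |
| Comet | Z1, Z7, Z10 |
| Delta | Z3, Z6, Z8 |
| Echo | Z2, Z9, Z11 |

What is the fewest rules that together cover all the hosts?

5

Atlas and Bravo and Comet and Delta and Echo together: Atlas ∪ Bravo ∪ Comet ∪ Delta ∪ Echo = {Z1, Z2, Z3, Z4, Z5, Z6, Z7, Z8, Z9, Z10, Z11, Z12} — every host is covered.
No 4 of the 5 rules cover everything (all 5 combinations miss at least one host), so 5 is optimal.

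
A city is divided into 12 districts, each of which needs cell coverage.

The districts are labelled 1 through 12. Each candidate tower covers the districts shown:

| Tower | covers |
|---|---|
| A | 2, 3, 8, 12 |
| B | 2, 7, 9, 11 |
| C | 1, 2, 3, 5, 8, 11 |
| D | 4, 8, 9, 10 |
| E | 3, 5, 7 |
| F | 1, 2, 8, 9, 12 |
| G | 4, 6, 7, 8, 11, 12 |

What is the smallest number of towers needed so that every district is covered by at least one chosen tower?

3

Take {C, D, G}. Their union is {1, 2, 3, 4, 5, 6, 7, 8, 9, 10, 11, 12}, which is all 12 districts.
Only G contains 6, so G is forced; the remaining 6 districts need at least 2 more towers (each remaining tower adds at most 4) — so at least 3 towers are needed, and 3 is optimal.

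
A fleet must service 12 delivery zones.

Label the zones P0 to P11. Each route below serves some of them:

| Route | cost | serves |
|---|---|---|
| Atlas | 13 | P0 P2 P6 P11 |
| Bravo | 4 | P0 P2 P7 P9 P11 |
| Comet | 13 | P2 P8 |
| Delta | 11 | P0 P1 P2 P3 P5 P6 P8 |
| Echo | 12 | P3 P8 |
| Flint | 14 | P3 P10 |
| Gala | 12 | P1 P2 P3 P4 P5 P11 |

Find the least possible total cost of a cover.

41

Bravo, Delta, Flint, Gala together cover every zone (Bravo ∪ Delta ∪ Flint ∪ Gala = {P0, P1, P2, P3, P4, P5, P6, P7, P8, P9, P10, P11}); total cost 4 + 11 + 14 + 12 = 41.
No covering selection has total cost below 41.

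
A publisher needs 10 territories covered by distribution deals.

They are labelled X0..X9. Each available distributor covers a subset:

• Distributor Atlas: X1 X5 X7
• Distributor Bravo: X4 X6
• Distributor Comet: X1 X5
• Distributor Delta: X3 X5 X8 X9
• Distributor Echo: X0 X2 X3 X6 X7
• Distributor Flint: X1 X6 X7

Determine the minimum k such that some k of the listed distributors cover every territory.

Take {Bravo, Delta, Echo, Flint}. Their union is {X0, X1, X2, X3, X4, X5, X6, X7, X8, X9}, which is all 10 territories.
No 3 of the 6 distributors cover everything (all 20 combinations miss at least one territory), so 4 is optimal.

4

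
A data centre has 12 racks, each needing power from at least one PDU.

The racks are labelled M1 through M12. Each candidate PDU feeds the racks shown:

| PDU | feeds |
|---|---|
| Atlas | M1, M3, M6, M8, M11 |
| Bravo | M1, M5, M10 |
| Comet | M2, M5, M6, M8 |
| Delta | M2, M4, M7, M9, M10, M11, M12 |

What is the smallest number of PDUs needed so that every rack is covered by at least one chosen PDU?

3

Take {Atlas, Comet, Delta}. Their union is {M1, M2, M3, M4, M5, M6, M7, M8, M9, M10, M11, M12}, which is all 12 racks.
Only Atlas contains M3, so Atlas is forced; the remaining 7 racks need at least 2 more PDUs (each remaining PDU adds at most 6) — so at least 3 PDUs are needed, and 3 is optimal.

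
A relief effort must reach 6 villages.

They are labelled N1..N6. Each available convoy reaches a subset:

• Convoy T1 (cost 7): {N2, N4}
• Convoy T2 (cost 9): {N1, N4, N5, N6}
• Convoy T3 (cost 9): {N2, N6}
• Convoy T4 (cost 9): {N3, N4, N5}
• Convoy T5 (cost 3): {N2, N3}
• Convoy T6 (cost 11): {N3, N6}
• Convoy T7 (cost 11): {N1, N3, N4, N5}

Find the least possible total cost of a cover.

12

T2, T5 together cover every village (T2 ∪ T5 = {N1, N2, N3, N4, N5, N6}); total cost 9 + 3 = 12.
No covering selection has total cost below 12.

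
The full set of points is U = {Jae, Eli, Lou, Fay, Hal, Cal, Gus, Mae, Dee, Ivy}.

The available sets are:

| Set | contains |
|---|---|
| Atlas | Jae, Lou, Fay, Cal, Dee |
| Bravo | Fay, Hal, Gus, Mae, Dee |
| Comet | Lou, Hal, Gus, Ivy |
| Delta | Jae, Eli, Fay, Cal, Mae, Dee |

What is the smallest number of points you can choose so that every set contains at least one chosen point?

Take H = {Jae, Gus}. Each listed set contains at least one of these, so H is a hitting set of size 2.
The sets Comet, Delta are pairwise disjoint, so any hitting set needs a separate point for each — at least 2. Hence 2 is optimal.

2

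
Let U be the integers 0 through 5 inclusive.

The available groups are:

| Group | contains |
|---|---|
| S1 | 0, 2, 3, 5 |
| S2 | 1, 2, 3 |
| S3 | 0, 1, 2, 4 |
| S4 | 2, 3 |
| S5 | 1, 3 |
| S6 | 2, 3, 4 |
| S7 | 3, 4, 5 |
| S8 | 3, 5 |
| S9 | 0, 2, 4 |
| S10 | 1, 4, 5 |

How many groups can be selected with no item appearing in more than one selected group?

2

S4, S10 are pairwise disjoint (S4={2,3}; S10={1,4,5}).
Every remaining group overlaps one of these, and no 3 of the listed groups are pairwise disjoint, so 2 is the maximum.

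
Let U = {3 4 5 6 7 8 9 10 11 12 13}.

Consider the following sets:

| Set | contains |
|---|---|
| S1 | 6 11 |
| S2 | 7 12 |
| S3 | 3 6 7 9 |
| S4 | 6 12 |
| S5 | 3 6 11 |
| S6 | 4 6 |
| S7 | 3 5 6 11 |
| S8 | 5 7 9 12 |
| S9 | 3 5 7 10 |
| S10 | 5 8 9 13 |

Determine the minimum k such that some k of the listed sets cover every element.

5

S6, S7, S8, S9, and S10 cover everything between them: the union {3, 4, 5, 6, 7, 8, 9, 10, 11, 12, 13} is all of U.
No 4 of the 10 sets cover everything (all 210 combinations miss at least one element), so 5 is optimal.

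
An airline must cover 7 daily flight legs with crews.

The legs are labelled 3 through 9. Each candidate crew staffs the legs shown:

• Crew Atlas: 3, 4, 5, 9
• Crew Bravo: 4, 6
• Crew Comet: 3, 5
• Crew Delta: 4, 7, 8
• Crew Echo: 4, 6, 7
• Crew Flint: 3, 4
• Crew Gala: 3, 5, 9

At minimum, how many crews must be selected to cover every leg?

3

Atlas and Bravo and Delta together: Atlas ∪ Bravo ∪ Delta = {3, 4, 5, 6, 7, 8, 9} — every leg is covered.
Only Delta contains 8, so Delta is forced; the remaining 4 legs need at least 2 more crews (each remaining crew adds at most 3) — so at least 3 crews are needed, and 3 is optimal.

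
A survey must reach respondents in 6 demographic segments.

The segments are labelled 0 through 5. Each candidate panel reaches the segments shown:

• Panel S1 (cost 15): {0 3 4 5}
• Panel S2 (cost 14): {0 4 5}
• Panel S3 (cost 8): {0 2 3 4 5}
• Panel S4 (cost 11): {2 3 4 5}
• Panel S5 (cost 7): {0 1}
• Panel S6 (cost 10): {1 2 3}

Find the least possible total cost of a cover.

15

S3, S5 together cover every segment (S3 ∪ S5 = {0, 1, 2, 3, 4, 5}); total cost 8 + 7 = 15.
No covering selection has total cost below 15.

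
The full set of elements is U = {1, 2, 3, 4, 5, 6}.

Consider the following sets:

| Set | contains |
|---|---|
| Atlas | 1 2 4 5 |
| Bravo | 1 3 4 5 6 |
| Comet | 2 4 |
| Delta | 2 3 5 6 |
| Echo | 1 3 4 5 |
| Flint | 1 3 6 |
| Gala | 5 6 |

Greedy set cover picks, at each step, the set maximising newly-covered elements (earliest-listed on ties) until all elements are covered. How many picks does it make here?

2

Greedy: pick Bravo (covers 5 new) → pick Atlas (covers 1 new). Total picks: 2.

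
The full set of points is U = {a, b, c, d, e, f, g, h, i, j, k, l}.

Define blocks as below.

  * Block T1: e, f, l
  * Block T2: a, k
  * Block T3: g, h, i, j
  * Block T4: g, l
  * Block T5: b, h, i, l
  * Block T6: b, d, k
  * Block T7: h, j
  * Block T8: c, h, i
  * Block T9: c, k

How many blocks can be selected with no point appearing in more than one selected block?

T4, T6, T8 are pairwise disjoint (T4={g,l}; T6={b,d,k}; T8={c,h,i}).
Every remaining block overlaps one of these, and no 4 of the listed blocks are pairwise disjoint, so 3 is the maximum.

3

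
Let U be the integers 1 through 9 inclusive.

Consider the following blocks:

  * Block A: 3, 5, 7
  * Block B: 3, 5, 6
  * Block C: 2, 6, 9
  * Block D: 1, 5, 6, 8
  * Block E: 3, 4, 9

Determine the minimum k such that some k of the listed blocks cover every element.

Take {A, C, D, E}. Their union is {1, 2, 3, 4, 5, 6, 7, 8, 9}, which is all 9 elements.
No 3 of the 5 blocks cover everything (all 10 combinations miss at least one element), so 4 is optimal.

4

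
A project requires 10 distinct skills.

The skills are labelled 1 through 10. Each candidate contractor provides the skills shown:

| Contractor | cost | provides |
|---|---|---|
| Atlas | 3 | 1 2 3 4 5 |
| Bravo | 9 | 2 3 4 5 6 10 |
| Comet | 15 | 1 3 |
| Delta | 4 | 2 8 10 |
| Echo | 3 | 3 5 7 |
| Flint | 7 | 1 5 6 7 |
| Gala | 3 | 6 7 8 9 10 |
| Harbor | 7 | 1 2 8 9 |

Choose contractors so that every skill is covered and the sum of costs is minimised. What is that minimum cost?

6

Atlas, Gala together cover every skill (Atlas ∪ Gala = {1, 2, 3, 4, 5, 6, 7, 8, 9, 10}); total cost 3 + 3 = 6.
No covering selection has total cost below 6.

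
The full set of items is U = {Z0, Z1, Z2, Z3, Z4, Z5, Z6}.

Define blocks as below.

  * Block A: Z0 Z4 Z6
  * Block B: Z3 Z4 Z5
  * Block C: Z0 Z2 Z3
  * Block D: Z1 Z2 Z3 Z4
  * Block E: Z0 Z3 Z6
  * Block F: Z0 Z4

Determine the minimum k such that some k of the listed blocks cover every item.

B, D, and E cover everything between them: the union {Z0, Z1, Z2, Z3, Z4, Z5, Z6} is all of U.
Only D contains Z1, so D is forced; the remaining 3 items need at least 2 more blocks (each remaining block adds at most 2) — so at least 3 blocks are needed, and 3 is optimal.

3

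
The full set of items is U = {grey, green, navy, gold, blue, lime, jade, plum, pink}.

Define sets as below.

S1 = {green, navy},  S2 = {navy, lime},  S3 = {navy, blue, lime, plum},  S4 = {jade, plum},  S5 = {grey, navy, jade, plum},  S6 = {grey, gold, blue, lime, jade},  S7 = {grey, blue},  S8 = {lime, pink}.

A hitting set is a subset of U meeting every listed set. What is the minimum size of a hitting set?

4

H = {grey, navy, lime, jade} meets every set (each contains at least one member of H), and |H| = 4.
The sets S1, S4, S7, S8 are pairwise disjoint, so any hitting set needs a separate item for each — at least 4. Hence 4 is optimal.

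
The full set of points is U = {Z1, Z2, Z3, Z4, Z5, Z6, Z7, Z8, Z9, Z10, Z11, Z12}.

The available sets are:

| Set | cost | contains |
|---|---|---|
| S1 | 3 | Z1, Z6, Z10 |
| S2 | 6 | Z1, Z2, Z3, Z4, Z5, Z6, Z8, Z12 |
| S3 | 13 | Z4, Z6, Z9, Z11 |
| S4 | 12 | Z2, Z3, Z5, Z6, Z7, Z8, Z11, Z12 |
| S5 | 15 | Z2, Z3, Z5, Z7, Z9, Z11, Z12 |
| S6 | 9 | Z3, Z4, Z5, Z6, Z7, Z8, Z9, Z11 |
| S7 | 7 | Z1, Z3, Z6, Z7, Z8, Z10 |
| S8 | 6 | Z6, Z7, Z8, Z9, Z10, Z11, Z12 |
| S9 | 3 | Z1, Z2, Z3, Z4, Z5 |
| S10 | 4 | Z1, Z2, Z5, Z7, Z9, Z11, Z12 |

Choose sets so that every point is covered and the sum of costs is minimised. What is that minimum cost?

S8, S9 together cover every point (S8 ∪ S9 = {Z1, Z2, Z3, Z4, Z5, Z6, Z7, Z8, Z9, Z10, Z11, Z12}); total cost 6 + 3 = 9.
The greedy pick S10, S1, S9, S2 costs 16; no covering selection beats 9.

9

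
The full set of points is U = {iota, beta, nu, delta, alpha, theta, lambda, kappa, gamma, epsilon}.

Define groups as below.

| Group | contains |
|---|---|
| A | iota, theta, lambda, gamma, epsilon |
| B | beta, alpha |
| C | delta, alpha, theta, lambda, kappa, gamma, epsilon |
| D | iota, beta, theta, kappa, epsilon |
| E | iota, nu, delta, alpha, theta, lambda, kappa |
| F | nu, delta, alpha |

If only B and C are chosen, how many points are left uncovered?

2

Union of B, C = {beta, delta, alpha, theta, lambda, kappa, gamma, epsilon}.
Not covered: iota, nu — 2 points.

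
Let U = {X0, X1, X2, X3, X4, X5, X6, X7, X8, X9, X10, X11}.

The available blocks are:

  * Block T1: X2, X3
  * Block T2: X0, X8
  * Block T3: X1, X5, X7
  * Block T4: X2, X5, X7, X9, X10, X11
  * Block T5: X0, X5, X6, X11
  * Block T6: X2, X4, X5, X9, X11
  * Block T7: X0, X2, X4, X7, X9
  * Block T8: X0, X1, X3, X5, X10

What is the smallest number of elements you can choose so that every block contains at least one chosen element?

3

Take H = {X0, X2, X7}. Each listed block contains at least one of these, so H is a hitting set of size 3.
The blocks T1, T2, T3 are pairwise disjoint, so any hitting set needs a separate element for each — at least 3. Hence 3 is optimal.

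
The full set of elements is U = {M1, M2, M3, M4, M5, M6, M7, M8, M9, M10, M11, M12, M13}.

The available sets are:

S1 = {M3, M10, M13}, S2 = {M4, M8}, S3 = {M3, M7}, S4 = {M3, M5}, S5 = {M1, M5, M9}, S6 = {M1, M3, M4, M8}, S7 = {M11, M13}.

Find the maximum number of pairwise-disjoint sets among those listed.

4

S2, S3, S5, S7 are pairwise disjoint (S2={M4,M8}; S3={M3,M7}; S5={M1,M5,M9}; S7={M11,M13}).
Every remaining set overlaps one of these, and no 5 of the listed sets are pairwise disjoint, so 4 is the maximum.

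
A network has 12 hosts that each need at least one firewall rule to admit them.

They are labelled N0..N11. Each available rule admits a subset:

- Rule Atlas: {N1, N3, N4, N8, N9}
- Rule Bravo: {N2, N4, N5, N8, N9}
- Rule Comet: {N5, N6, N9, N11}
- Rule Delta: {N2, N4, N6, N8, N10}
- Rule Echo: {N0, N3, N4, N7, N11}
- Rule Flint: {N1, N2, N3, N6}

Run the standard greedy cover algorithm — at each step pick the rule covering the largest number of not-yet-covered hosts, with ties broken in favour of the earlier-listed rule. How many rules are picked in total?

4

Greedy: pick Atlas (covers 5 new) → pick Comet (covers 3 new) → pick Delta (covers 2 new) → pick Echo (covers 2 new). Total picks: 4.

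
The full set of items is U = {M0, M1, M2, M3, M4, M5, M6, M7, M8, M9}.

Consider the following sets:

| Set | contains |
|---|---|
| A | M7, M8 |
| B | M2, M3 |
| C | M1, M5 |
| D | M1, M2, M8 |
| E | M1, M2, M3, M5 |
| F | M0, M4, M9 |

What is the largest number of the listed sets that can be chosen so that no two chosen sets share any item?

A, B, C, F are pairwise disjoint (A={M7,M8}; B={M2,M3}; C={M1,M5}; F={M0,M4,M9}).
Every remaining set overlaps one of these, and no 5 of the listed sets are pairwise disjoint, so 4 is the maximum.

4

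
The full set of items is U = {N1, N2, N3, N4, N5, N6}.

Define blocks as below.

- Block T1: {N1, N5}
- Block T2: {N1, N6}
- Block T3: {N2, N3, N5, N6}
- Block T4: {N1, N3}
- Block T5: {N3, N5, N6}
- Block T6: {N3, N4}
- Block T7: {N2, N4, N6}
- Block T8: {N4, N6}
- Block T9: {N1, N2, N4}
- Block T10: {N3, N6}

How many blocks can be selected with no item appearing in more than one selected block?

2

T1, T10 are pairwise disjoint (T1={N1,N5}; T10={N3,N6}).
Every remaining block overlaps one of these, and no 3 of the listed blocks are pairwise disjoint, so 2 is the maximum.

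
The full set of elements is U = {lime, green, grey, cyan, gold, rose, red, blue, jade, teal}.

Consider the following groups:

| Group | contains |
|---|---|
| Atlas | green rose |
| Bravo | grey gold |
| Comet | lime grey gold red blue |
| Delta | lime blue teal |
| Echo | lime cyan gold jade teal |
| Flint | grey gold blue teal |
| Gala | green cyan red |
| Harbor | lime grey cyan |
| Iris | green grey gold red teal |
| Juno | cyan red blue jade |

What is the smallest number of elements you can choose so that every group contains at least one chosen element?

4

The 4 elements {lime, green, gold, blue} hit every group.
No choice of 3 elements meets every group, so 4 is the minimum.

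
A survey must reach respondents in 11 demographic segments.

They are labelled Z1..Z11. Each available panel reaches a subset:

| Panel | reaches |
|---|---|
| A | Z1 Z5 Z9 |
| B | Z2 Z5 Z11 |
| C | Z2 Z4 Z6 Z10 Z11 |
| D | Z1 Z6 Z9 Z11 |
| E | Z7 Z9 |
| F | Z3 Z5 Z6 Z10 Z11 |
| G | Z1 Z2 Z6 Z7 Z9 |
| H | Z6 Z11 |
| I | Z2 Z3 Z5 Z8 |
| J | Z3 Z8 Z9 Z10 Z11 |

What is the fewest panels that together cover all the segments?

Take {C, G, I}. Their union is {Z1, Z2, Z3, Z4, Z5, Z6, Z7, Z8, Z9, Z10, Z11}, which is all 11 segments.
Each panel has at most 5 segments, and 2·5 = 10 < 11 — so at least 3 panels are needed, and 3 is optimal.

3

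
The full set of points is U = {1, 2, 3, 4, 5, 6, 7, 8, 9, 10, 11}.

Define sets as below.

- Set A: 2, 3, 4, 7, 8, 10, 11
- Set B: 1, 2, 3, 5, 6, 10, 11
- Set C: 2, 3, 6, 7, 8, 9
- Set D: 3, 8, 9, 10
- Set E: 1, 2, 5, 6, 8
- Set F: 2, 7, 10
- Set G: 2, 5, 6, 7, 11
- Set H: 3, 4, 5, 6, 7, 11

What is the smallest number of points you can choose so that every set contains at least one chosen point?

2

T = {2, 3} meets every set (each contains at least one member of T), and |T| = 2.
The sets D, G are pairwise disjoint, so any hitting set needs a separate point for each — at least 2. Hence 2 is optimal.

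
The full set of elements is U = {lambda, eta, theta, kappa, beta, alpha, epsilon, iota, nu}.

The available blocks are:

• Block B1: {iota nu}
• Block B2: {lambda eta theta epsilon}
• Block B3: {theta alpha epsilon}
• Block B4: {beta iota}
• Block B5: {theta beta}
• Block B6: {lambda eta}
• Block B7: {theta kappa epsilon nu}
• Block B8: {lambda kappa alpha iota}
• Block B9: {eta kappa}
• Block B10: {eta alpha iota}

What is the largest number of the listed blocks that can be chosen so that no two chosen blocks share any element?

B1, B5, B6 are pairwise disjoint (B1={iota,nu}; B5={theta,beta}; B6={lambda,eta}).
Every remaining block overlaps one of these, and no 4 of the listed blocks are pairwise disjoint, so 3 is the maximum.

3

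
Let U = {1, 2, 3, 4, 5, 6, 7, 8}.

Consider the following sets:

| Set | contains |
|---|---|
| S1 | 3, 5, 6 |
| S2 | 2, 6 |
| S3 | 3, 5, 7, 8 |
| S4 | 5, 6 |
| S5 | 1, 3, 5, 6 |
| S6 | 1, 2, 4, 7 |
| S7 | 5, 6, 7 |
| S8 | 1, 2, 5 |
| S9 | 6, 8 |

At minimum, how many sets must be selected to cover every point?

3

S3, S5, and S6 cover everything between them: the union {1, 2, 3, 4, 5, 6, 7, 8} is all of U.
Only S6 contains 4, so S6 is forced; the remaining 4 points need at least 2 more sets (each remaining set adds at most 3) — so at least 3 sets are needed, and 3 is optimal.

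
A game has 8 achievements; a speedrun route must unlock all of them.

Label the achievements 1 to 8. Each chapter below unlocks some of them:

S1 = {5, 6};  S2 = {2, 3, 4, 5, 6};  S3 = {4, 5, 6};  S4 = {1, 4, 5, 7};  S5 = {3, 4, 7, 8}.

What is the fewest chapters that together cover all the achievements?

S2 and S4 and S5 together: S2 ∪ S4 ∪ S5 = {1, 2, 3, 4, 5, 6, 7, 8} — every achievement is covered.
Only S4 contains 1, so S4 is forced; the remaining 4 achievements need at least 2 more chapters (each remaining chapter adds at most 3) — so at least 3 chapters are needed, and 3 is optimal.

3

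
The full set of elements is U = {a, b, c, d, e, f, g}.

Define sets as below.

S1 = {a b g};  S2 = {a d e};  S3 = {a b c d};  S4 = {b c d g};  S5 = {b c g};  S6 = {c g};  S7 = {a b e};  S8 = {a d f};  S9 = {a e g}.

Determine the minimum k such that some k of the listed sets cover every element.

S4 and S8 and S9 together: S4 ∪ S8 ∪ S9 = {a, b, c, d, e, f, g} — every element is covered.
Only S8 contains f, so S8 is forced; the remaining 4 elements need at least 2 more sets (each remaining set adds at most 3) — so at least 3 sets are needed, and 3 is optimal.

3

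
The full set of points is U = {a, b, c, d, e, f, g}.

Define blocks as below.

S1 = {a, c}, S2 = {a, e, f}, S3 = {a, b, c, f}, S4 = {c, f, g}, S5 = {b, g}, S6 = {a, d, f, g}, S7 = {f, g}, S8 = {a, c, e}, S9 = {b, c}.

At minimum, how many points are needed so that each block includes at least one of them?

H = {c, f, g} meets every block (each contains at least one member of H), and |H| = 3.
No choice of 2 points meets every block, so 3 is the minimum.

3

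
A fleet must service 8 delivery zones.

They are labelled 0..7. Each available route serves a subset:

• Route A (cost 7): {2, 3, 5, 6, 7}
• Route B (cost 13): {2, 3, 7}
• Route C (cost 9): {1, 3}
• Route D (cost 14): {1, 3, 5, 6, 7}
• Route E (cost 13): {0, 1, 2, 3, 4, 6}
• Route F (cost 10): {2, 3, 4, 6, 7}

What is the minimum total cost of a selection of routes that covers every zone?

20

A, E together cover every zone (A ∪ E = {0, 1, 2, 3, 4, 5, 6, 7}); total cost 7 + 13 = 20.
No covering selection has total cost below 20.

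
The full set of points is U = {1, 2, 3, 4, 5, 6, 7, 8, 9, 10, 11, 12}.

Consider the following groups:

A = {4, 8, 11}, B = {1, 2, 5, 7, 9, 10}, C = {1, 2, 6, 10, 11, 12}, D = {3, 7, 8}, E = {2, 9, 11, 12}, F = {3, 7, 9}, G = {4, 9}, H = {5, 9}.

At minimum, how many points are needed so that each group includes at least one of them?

3

Take T = {8, 9, 10}. Each listed group contains at least one of these, so T is a hitting set of size 3.
The groups C, D, G are pairwise disjoint, so any hitting set needs a separate point for each — at least 3. Hence 3 is optimal.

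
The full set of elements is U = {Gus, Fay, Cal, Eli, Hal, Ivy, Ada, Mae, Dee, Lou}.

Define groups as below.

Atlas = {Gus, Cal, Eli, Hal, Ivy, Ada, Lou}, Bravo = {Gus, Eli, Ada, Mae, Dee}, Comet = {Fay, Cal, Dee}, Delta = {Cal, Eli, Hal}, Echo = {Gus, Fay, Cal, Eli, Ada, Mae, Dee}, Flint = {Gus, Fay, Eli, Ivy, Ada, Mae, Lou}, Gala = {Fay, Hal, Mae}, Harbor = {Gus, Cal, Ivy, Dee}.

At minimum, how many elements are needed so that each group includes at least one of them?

2

Take H = {Cal, Mae}. Each listed group contains at least one of these, so H is a hitting set of size 2.
The groups Gala, Harbor are pairwise disjoint, so any hitting set needs a separate element for each — at least 2. Hence 2 is optimal.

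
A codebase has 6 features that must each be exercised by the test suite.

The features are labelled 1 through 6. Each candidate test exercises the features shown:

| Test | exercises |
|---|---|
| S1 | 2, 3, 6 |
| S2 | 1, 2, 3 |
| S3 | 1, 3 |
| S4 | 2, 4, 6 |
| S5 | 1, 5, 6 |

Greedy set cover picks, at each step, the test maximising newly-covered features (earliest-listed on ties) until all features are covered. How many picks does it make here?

3

Greedy: pick S1 (covers 3 new) → pick S5 (covers 2 new) → pick S4 (covers 1 new). Total picks: 3.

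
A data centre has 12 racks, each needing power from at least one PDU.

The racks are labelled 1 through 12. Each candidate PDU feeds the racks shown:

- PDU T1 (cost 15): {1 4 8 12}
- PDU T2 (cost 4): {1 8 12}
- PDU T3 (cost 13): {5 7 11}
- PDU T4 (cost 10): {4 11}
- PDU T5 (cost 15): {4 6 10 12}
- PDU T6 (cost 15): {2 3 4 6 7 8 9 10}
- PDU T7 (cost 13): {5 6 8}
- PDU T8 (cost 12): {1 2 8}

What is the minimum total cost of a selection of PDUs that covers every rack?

32

T2, T3, T6 together cover every rack (T2 ∪ T3 ∪ T6 = {1, 2, 3, 4, 5, 6, 7, 8, 9, 10, 11, 12}); total cost 4 + 13 + 15 = 32.
No covering selection has total cost below 32.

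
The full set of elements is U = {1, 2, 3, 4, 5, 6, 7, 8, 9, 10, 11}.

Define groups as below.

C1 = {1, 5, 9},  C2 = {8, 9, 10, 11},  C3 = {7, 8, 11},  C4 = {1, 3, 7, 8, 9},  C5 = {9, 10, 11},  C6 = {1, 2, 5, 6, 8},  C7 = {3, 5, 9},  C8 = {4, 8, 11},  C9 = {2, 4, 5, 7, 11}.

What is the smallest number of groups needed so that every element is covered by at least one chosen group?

C4, C5, C6, and C8 cover everything between them: the union {1, 2, 3, 4, 5, 6, 7, 8, 9, 10, 11} is all of U.
No 3 of the 9 groups cover everything (all 84 combinations miss at least one element), so 4 is optimal.

4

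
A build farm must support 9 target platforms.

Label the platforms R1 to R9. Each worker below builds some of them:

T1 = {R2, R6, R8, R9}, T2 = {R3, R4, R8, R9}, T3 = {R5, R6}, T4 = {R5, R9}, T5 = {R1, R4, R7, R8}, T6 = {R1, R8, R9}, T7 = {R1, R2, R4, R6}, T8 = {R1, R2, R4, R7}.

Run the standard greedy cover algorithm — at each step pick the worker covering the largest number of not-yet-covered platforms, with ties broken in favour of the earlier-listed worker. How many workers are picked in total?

4

Greedy: pick T1 (covers 4 new) → pick T5 (covers 3 new) → pick T2 (covers 1 new) → pick T3 (covers 1 new). Total picks: 4.
(The true minimum cover uses only 3 workers, so greedy is not optimal here.)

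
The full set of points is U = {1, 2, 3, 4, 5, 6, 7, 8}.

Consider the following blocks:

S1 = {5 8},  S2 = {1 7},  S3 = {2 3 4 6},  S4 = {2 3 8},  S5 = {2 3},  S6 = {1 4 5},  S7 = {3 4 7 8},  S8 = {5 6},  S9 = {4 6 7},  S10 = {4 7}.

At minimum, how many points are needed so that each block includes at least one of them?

3

H = {3, 5, 7} meets every block (each contains at least one member of H), and |H| = 3.
The blocks S1, S5, S9 are pairwise disjoint, so any hitting set needs a separate point for each — at least 3. Hence 3 is optimal.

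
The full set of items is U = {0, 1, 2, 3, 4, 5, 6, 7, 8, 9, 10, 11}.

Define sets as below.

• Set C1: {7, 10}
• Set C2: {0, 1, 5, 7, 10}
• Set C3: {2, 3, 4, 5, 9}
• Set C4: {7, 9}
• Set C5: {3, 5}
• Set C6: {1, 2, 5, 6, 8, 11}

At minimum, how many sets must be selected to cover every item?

C2, C3, and C6 cover everything between them: the union {0, 1, 2, 3, 4, 5, 6, 7, 8, 9, 10, 11} is all of U.
Only C2 contains 0, so C2 is forced; the remaining 7 items need at least 2 more sets (each remaining set adds at most 4) — so at least 3 sets are needed, and 3 is optimal.

3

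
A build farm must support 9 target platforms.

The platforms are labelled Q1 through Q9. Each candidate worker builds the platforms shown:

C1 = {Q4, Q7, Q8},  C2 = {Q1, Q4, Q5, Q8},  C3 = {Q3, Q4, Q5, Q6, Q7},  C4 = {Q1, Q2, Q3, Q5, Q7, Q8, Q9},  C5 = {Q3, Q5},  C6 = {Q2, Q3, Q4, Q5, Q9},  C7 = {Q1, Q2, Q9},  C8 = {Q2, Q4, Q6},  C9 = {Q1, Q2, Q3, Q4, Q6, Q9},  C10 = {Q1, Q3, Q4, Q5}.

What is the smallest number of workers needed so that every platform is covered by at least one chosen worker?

2

Take {C4, C8}. Their union is {Q1, Q2, Q3, Q4, Q5, Q6, Q7, Q8, Q9}, which is all 9 platforms.
No single worker has all 9 platforms (the largest, C4, has 7), so 2 is optimal.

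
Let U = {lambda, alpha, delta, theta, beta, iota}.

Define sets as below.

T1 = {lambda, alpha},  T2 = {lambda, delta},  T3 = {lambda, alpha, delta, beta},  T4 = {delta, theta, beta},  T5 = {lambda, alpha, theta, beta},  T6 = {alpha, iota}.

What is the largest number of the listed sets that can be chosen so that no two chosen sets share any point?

T1, T4 are pairwise disjoint (T1={lambda,alpha}; T4={delta,theta,beta}).
Every remaining set overlaps one of these, and no 3 of the listed sets are pairwise disjoint, so 2 is the maximum.

2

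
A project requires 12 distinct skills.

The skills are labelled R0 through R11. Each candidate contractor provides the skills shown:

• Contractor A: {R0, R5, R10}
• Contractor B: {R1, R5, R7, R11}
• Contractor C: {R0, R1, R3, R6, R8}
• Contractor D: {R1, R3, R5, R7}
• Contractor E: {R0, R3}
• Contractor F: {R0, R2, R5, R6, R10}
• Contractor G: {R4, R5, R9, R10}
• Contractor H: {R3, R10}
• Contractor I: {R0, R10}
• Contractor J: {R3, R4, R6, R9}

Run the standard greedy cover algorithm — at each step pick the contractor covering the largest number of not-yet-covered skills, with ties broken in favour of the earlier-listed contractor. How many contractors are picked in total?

Greedy: pick C (covers 5 new) → pick G (covers 4 new) → pick B (covers 2 new) → pick F (covers 1 new). Total picks: 4.

4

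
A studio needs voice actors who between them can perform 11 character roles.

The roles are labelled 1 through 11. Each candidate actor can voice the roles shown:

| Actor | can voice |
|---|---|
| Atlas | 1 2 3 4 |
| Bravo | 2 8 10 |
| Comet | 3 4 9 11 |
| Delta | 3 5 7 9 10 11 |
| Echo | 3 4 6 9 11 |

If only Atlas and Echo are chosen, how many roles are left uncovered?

4

Union of Atlas, Echo = {1, 2, 3, 4, 6, 9, 11}.
Not covered: 5, 7, 8, 10 — 4 roles.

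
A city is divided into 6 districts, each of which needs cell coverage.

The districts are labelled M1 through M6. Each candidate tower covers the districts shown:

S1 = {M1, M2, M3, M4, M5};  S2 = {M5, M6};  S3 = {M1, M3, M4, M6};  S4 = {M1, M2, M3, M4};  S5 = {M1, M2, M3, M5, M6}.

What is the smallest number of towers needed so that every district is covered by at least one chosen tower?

S1 and S3 together: S1 ∪ S3 = {M1, M2, M3, M4, M5, M6} — every district is covered.
No single tower has all 6 districts (the largest, S1, has 5), so 2 is optimal.

2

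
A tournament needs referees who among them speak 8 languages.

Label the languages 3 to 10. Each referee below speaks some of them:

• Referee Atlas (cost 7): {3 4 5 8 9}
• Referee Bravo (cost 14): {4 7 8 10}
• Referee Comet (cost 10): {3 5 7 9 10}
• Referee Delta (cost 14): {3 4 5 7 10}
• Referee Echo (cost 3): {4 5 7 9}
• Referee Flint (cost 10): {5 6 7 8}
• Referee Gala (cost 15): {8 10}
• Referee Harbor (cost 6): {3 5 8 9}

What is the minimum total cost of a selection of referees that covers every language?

Comet, Echo, Flint together cover every language (Comet ∪ Echo ∪ Flint = {3, 4, 5, 6, 7, 8, 9, 10}); total cost 10 + 3 + 10 = 23.
The greedy pick Echo, Harbor, Comet, Flint costs 29; no covering selection beats 23.

23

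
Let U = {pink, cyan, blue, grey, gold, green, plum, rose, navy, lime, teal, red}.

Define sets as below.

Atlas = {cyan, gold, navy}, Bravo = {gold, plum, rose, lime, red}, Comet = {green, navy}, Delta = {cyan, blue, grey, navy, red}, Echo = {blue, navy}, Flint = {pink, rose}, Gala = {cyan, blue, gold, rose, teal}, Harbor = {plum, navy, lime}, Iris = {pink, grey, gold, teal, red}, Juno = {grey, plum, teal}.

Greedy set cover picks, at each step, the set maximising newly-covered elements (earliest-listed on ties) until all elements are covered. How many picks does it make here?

Greedy: pick Bravo (covers 5 new) → pick Delta (covers 4 new) → pick Iris (covers 2 new) → pick Comet (covers 1 new). Total picks: 4.

4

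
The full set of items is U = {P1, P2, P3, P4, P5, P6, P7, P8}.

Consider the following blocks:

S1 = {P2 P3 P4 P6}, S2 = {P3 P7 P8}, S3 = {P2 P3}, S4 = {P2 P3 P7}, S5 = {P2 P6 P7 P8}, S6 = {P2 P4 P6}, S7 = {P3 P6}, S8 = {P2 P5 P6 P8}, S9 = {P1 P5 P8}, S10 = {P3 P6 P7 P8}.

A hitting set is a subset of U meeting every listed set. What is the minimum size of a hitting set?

3

H = {P2, P3, P5} meets every block (each contains at least one member of H), and |H| = 3.
No choice of 2 items meets every block, so 3 is the minimum.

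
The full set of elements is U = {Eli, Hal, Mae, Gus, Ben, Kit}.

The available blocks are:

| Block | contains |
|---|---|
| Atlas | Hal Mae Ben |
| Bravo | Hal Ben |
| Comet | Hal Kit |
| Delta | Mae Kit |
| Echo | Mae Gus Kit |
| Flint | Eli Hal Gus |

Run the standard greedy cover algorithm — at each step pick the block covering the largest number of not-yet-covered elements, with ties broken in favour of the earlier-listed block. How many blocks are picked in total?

Greedy: pick Atlas (covers 3 new) → pick Echo (covers 2 new) → pick Flint (covers 1 new). Total picks: 3.

3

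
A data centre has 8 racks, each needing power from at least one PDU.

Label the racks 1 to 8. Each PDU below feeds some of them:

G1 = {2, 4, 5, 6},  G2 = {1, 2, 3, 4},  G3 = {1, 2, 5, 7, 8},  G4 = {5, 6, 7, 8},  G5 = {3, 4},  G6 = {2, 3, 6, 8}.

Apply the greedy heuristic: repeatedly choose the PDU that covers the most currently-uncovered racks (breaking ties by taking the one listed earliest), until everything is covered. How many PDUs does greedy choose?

Greedy: pick G3 (covers 5 new) → pick G1 (covers 2 new) → pick G2 (covers 1 new). Total picks: 3.
(The true minimum cover uses only 2 PDUs, so greedy is not optimal here.)

3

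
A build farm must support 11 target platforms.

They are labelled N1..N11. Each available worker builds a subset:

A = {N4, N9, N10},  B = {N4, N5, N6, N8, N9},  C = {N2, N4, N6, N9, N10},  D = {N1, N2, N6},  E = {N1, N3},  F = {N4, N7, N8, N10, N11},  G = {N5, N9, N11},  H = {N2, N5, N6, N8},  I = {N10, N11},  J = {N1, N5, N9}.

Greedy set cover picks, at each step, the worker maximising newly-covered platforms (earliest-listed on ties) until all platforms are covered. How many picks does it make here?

4

Greedy: pick B (covers 5 new) → pick F (covers 3 new) → pick D (covers 2 new) → pick E (covers 1 new). Total picks: 4.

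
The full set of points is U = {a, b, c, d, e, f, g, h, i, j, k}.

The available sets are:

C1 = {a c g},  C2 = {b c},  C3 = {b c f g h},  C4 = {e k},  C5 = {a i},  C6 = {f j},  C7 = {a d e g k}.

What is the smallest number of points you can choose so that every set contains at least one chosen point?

T = {c, i, j, k} meets every set (each contains at least one member of T), and |T| = 4.
The sets C2, C4, C5, C6 are pairwise disjoint, so any hitting set needs a separate point for each — at least 4. Hence 4 is optimal.

4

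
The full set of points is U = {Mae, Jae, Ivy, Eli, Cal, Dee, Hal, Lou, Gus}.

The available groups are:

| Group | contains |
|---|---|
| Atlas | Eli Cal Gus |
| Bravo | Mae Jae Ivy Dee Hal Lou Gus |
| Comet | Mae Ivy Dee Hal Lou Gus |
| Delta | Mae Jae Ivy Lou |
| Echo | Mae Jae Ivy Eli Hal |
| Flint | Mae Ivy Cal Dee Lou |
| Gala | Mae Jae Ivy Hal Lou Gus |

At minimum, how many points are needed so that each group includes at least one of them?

Take H = {Eli, Lou}. Each listed group contains at least one of these, so H is a hitting set of size 2.
The groups Atlas, Delta are pairwise disjoint, so any hitting set needs a separate point for each — at least 2. Hence 2 is optimal.

2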